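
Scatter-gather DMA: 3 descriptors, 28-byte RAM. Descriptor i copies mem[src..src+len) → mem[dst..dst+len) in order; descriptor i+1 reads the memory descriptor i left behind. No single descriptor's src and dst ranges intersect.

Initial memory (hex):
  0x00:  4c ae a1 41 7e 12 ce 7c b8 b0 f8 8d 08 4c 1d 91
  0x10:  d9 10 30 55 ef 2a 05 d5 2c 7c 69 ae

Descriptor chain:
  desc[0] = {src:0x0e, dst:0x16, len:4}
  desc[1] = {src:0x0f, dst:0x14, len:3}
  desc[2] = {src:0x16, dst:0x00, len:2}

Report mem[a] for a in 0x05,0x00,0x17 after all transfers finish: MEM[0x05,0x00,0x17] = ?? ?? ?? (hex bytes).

  after D0: wrote 4B at 0x16 = 1d91d910
  after D1: wrote 3B at 0x14 = 91d910
  after D2: wrote 2B at 0x00 = 1091
query mem[0x05]=0x12, mem[0x00]=0x10, mem[0x17]=0x91

MEM[0x05,0x00,0x17] = 12 10 91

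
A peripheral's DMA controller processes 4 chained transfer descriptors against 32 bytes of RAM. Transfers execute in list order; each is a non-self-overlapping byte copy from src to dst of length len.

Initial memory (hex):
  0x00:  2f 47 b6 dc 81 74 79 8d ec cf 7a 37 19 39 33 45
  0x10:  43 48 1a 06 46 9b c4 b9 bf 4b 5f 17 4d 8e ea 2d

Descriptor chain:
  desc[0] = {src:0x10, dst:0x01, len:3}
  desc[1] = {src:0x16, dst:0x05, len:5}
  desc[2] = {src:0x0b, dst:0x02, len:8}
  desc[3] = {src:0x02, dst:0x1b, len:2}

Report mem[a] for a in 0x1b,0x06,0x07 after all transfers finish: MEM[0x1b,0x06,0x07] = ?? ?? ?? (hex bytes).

[0] 0x10->0x01 len=3 : 43 48 1a
[1] 0x16->0x05 len=5 : c4 b9 bf 4b 5f
[2] 0x0b->0x02 len=8 : 37 19 39 33 45 43 48 1a
[3] 0x02->0x1b len=2 : 37 19
query mem[0x1b]=0x37, mem[0x06]=0x45, mem[0x07]=0x43

MEM[0x1b,0x06,0x07] = 37 45 43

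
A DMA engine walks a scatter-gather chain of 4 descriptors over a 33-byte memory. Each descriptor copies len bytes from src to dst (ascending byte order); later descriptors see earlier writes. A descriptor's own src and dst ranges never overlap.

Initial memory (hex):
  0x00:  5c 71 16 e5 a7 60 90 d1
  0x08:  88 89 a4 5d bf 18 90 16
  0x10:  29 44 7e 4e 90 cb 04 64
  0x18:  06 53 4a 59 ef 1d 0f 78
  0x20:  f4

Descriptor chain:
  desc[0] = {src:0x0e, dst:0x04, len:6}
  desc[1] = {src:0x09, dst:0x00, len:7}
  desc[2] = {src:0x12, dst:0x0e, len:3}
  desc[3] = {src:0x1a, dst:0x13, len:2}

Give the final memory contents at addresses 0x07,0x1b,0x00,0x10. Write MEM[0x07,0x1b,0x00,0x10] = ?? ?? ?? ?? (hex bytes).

D0: mem[0x04..0x09] <- [90 16 29 44 7e 4e]
D1: mem[0x00..0x06] <- [4e a4 5d bf 18 90 16]
D2: mem[0x0e..0x10] <- [7e 4e 90]
D3: mem[0x13..0x14] <- [4a 59]
query mem[0x07]=0x44, mem[0x1b]=0x59, mem[0x00]=0x4e, mem[0x10]=0x90

MEM[0x07,0x1b,0x00,0x10] = 44 59 4e 90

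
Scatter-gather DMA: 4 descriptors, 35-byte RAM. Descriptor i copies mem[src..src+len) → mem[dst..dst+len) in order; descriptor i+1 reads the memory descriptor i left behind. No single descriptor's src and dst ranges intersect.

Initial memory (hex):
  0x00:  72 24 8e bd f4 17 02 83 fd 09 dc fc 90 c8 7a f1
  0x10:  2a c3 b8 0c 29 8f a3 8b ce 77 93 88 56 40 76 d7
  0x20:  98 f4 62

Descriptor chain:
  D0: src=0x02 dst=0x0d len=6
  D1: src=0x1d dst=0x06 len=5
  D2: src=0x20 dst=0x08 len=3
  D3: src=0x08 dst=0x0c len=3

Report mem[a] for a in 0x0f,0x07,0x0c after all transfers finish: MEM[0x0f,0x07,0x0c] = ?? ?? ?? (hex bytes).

  after D0: wrote 6B at 0x0d = 8ebdf4170283
  after D1: wrote 5B at 0x06 = 4076d798f4
  after D2: wrote 3B at 0x08 = 98f462
  after D3: wrote 3B at 0x0c = 98f462
query mem[0x0f]=0xf4, mem[0x07]=0x76, mem[0x0c]=0x98

MEM[0x0f,0x07,0x0c] = f4 76 98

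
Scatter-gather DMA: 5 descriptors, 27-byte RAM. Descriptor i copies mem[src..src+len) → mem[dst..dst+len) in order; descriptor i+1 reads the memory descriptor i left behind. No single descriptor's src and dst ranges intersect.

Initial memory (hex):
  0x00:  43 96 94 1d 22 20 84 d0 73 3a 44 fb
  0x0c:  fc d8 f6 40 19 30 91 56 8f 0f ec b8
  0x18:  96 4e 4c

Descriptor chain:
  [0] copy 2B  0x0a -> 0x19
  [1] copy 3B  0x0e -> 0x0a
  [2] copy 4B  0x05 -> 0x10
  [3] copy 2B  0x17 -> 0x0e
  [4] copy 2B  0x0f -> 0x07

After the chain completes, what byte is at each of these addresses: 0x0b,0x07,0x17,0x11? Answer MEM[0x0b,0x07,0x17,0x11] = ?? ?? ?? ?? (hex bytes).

MEM[0x0b,0x07,0x17,0x11] = 40 96 b8 84

[0] 0x0a->0x19 len=2 : 44 fb
[1] 0x0e->0x0a len=3 : f6 40 19
[2] 0x05->0x10 len=4 : 20 84 d0 73
[3] 0x17->0x0e len=2 : b8 96
[4] 0x0f->0x07 len=2 : 96 20
query mem[0x0b]=0x40, mem[0x07]=0x96, mem[0x17]=0xb8, mem[0x11]=0x84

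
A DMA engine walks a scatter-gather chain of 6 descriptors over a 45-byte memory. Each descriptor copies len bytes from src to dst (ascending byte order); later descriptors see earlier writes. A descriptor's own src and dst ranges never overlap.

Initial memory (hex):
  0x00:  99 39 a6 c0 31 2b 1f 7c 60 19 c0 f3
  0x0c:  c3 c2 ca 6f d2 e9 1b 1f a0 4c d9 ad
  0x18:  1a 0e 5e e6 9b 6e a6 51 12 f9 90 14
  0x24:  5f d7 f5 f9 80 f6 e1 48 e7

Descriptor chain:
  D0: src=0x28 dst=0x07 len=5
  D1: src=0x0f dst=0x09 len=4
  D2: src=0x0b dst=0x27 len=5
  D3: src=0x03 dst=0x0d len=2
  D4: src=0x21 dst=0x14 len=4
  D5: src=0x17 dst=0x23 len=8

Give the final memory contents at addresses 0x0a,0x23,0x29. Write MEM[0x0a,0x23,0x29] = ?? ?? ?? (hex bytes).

MEM[0x0a,0x23,0x29] = d2 5f 6e

#0 dst[0x07+5] := {0x80,0xf6,0xe1,0x48,0xe7}
#1 dst[0x09+4] := {0x6f,0xd2,0xe9,0x1b}
#2 dst[0x27+5] := {0xe9,0x1b,0xc2,0xca,0x6f}
#3 dst[0x0d+2] := {0xc0,0x31}
#4 dst[0x14+4] := {0xf9,0x90,0x14,0x5f}
#5 dst[0x23+8] := {0x5f,0x1a,0x0e,0x5e,0xe6,0x9b,0x6e,0xa6}
query mem[0x0a]=0xd2, mem[0x23]=0x5f, mem[0x29]=0x6e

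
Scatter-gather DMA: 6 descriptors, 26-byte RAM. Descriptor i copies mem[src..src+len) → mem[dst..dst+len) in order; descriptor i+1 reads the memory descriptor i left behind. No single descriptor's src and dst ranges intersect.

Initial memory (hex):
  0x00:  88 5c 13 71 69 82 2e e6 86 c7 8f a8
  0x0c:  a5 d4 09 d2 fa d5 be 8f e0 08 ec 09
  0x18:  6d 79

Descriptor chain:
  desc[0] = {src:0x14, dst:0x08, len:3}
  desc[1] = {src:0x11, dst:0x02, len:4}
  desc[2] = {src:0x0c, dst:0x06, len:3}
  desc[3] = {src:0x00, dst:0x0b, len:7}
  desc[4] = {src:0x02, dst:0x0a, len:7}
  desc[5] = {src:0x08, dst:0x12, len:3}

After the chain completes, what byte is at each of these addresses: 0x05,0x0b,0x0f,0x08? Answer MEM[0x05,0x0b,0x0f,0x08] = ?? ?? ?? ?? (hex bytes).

#0 dst[0x08+3] := {0xe0,0x08,0xec}
#1 dst[0x02+4] := {0xd5,0xbe,0x8f,0xe0}
#2 dst[0x06+3] := {0xa5,0xd4,0x09}
#3 dst[0x0b+7] := {0x88,0x5c,0xd5,0xbe,0x8f,0xe0,0xa5}
#4 dst[0x0a+7] := {0xd5,0xbe,0x8f,0xe0,0xa5,0xd4,0x09}
#5 dst[0x12+3] := {0x09,0x08,0xd5}
query mem[0x05]=0xe0, mem[0x0b]=0xbe, mem[0x0f]=0xd4, mem[0x08]=0x09

MEM[0x05,0x0b,0x0f,0x08] = e0 be d4 09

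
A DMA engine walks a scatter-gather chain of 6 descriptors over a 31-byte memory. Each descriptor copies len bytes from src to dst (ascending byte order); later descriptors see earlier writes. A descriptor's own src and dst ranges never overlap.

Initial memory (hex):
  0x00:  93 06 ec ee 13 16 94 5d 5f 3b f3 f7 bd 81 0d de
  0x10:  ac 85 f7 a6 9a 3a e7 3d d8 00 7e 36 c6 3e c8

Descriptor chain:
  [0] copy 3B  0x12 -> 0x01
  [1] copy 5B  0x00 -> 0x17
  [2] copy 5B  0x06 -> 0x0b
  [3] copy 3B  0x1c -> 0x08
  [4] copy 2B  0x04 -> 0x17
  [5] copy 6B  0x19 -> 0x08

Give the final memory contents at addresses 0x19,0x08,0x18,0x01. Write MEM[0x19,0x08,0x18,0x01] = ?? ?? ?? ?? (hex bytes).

MEM[0x19,0x08,0x18,0x01] = a6 a6 16 f7

#0 dst[0x01+3] := {0xf7,0xa6,0x9a}
#1 dst[0x17+5] := {0x93,0xf7,0xa6,0x9a,0x13}
#2 dst[0x0b+5] := {0x94,0x5d,0x5f,0x3b,0xf3}
#3 dst[0x08+3] := {0xc6,0x3e,0xc8}
#4 dst[0x17+2] := {0x13,0x16}
#5 dst[0x08+6] := {0xa6,0x9a,0x13,0xc6,0x3e,0xc8}
query mem[0x19]=0xa6, mem[0x08]=0xa6, mem[0x18]=0x16, mem[0x01]=0xf7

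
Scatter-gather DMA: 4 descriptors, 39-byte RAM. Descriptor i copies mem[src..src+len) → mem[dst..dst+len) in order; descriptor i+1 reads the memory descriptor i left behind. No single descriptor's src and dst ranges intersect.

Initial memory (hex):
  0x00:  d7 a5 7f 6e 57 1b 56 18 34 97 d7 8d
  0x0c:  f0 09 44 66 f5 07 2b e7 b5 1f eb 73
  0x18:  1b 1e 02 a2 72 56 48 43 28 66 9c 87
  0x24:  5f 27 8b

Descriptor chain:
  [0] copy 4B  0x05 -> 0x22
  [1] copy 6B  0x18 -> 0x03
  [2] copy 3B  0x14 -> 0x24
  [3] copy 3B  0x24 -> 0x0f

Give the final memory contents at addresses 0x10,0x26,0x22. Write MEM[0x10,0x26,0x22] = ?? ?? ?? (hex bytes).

MEM[0x10,0x26,0x22] = 1f eb 1b

[0] 0x05->0x22 len=4 : 1b 56 18 34
[1] 0x18->0x03 len=6 : 1b 1e 02 a2 72 56
[2] 0x14->0x24 len=3 : b5 1f eb
[3] 0x24->0x0f len=3 : b5 1f eb
query mem[0x10]=0x1f, mem[0x26]=0xeb, mem[0x22]=0x1b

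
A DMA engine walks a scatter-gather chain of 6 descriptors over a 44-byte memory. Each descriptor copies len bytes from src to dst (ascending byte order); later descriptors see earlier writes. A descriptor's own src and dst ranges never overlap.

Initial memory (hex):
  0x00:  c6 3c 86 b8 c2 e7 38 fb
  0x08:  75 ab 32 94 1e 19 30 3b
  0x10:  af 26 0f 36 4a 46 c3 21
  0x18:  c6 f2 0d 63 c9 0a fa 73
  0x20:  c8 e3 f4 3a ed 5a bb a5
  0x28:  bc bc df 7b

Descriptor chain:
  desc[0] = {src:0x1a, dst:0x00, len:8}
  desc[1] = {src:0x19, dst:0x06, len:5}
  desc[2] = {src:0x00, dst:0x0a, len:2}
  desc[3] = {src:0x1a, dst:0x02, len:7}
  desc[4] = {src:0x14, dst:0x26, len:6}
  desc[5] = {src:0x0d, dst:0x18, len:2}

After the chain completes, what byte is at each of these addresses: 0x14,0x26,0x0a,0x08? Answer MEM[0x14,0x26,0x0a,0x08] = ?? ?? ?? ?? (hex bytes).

MEM[0x14,0x26,0x0a,0x08] = 4a 4a 0d c8

#0 dst[0x00+8] := {0x0d,0x63,0xc9,0x0a,0xfa,0x73,0xc8,0xe3}
#1 dst[0x06+5] := {0xf2,0x0d,0x63,0xc9,0x0a}
#2 dst[0x0a+2] := {0x0d,0x63}
#3 dst[0x02+7] := {0x0d,0x63,0xc9,0x0a,0xfa,0x73,0xc8}
#4 dst[0x26+6] := {0x4a,0x46,0xc3,0x21,0xc6,0xf2}
#5 dst[0x18+2] := {0x19,0x30}
query mem[0x14]=0x4a, mem[0x26]=0x4a, mem[0x0a]=0x0d, mem[0x08]=0xc8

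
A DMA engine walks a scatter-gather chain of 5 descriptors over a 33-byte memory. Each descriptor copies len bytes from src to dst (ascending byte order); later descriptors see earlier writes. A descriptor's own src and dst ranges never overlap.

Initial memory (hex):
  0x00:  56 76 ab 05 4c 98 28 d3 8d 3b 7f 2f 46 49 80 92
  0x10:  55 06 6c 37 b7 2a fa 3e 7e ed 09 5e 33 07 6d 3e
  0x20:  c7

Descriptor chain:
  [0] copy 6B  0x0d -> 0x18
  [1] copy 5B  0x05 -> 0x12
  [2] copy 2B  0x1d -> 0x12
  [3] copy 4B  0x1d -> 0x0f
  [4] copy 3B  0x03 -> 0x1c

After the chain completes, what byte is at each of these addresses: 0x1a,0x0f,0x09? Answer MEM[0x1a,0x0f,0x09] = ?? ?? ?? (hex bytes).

D0: mem[0x18..0x1d] <- [49 80 92 55 06 6c]
D1: mem[0x12..0x16] <- [98 28 d3 8d 3b]
D2: mem[0x12..0x13] <- [6c 6d]
D3: mem[0x0f..0x12] <- [6c 6d 3e c7]
D4: mem[0x1c..0x1e] <- [05 4c 98]
query mem[0x1a]=0x92, mem[0x0f]=0x6c, mem[0x09]=0x3b

MEM[0x1a,0x0f,0x09] = 92 6c 3b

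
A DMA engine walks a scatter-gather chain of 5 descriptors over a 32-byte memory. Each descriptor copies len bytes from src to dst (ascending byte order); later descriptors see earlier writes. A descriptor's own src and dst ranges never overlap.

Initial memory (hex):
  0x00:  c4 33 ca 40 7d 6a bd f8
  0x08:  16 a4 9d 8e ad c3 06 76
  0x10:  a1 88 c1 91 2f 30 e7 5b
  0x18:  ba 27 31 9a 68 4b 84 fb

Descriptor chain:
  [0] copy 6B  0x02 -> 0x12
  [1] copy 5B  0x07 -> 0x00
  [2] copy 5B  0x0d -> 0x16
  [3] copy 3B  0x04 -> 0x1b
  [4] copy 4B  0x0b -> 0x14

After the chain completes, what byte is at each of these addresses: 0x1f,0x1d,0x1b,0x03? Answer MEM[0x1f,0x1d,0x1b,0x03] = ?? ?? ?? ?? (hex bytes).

MEM[0x1f,0x1d,0x1b,0x03] = fb bd 8e 9d

  after D0: wrote 6B at 0x12 = ca407d6abdf8
  after D1: wrote 5B at 0x00 = f816a49d8e
  after D2: wrote 5B at 0x16 = c30676a188
  after D3: wrote 3B at 0x1b = 8e6abd
  after D4: wrote 4B at 0x14 = 8eadc306
query mem[0x1f]=0xfb, mem[0x1d]=0xbd, mem[0x1b]=0x8e, mem[0x03]=0x9d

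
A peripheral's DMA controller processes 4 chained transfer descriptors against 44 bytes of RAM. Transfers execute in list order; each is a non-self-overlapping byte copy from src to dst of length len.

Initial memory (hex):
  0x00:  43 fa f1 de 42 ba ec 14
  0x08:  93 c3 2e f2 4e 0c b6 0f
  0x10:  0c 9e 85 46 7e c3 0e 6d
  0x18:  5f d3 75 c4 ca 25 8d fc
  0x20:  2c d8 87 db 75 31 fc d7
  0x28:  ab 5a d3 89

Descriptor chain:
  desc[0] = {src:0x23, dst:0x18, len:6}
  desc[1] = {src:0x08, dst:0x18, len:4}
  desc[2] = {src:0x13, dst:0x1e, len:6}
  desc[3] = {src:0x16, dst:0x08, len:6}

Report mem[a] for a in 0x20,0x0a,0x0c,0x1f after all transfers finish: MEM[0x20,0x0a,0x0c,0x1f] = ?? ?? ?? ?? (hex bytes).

MEM[0x20,0x0a,0x0c,0x1f] = c3 93 2e 7e

[0] 0x23->0x18 len=6 : db 75 31 fc d7 ab
[1] 0x08->0x18 len=4 : 93 c3 2e f2
[2] 0x13->0x1e len=6 : 46 7e c3 0e 6d 93
[3] 0x16->0x08 len=6 : 0e 6d 93 c3 2e f2
query mem[0x20]=0xc3, mem[0x0a]=0x93, mem[0x0c]=0x2e, mem[0x1f]=0x7e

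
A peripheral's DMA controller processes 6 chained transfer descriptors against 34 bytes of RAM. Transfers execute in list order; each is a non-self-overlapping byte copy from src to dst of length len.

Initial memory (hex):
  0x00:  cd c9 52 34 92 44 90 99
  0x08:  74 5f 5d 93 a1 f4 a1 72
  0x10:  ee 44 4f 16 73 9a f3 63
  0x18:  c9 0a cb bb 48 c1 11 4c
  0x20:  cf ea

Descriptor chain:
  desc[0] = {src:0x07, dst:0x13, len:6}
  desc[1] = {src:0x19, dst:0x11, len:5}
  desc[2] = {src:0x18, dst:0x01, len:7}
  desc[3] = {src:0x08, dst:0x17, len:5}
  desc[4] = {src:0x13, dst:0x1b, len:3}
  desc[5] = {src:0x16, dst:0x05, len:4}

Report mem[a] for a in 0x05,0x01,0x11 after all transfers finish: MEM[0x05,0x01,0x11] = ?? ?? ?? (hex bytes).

D0: mem[0x13..0x18] <- [99 74 5f 5d 93 a1]
D1: mem[0x11..0x15] <- [0a cb bb 48 c1]
D2: mem[0x01..0x07] <- [a1 0a cb bb 48 c1 11]
D3: mem[0x17..0x1b] <- [74 5f 5d 93 a1]
D4: mem[0x1b..0x1d] <- [bb 48 c1]
D5: mem[0x05..0x08] <- [5d 74 5f 5d]
query mem[0x05]=0x5d, mem[0x01]=0xa1, mem[0x11]=0x0a

MEM[0x05,0x01,0x11] = 5d a1 0a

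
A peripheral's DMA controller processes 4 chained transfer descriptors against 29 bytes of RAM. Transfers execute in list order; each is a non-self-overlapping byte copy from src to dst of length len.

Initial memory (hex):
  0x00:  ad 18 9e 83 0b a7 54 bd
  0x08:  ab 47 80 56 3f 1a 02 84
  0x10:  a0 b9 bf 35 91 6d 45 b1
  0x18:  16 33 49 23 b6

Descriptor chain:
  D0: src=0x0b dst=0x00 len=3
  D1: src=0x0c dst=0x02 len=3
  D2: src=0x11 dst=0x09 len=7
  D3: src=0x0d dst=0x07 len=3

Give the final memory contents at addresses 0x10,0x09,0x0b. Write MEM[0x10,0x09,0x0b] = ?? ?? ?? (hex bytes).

D0: mem[0x00..0x02] <- [56 3f 1a]
D1: mem[0x02..0x04] <- [3f 1a 02]
D2: mem[0x09..0x0f] <- [b9 bf 35 91 6d 45 b1]
D3: mem[0x07..0x09] <- [6d 45 b1]
query mem[0x10]=0xa0, mem[0x09]=0xb1, mem[0x0b]=0x35

MEM[0x10,0x09,0x0b] = a0 b1 35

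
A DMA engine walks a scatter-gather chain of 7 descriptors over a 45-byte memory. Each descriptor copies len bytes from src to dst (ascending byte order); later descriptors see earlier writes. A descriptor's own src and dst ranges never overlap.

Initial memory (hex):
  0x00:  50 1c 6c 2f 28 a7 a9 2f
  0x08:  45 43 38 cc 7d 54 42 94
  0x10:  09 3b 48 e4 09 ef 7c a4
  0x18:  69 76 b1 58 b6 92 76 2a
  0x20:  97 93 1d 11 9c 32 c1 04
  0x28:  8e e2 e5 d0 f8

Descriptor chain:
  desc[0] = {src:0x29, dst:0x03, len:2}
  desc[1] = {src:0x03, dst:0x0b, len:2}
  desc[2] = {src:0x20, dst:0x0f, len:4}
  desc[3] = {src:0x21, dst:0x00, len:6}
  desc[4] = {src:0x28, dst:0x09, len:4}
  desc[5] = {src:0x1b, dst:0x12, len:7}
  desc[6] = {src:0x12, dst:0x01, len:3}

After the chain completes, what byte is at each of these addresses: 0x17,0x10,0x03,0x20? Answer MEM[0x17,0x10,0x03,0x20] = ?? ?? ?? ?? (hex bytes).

MEM[0x17,0x10,0x03,0x20] = 97 93 92 97

  after D0: wrote 2B at 0x03 = e2e5
  after D1: wrote 2B at 0x0b = e2e5
  after D2: wrote 4B at 0x0f = 97931d11
  after D3: wrote 6B at 0x00 = 931d119c32c1
  after D4: wrote 4B at 0x09 = 8ee2e5d0
  after D5: wrote 7B at 0x12 = 58b692762a9793
  after D6: wrote 3B at 0x01 = 58b692
query mem[0x17]=0x97, mem[0x10]=0x93, mem[0x03]=0x92, mem[0x20]=0x97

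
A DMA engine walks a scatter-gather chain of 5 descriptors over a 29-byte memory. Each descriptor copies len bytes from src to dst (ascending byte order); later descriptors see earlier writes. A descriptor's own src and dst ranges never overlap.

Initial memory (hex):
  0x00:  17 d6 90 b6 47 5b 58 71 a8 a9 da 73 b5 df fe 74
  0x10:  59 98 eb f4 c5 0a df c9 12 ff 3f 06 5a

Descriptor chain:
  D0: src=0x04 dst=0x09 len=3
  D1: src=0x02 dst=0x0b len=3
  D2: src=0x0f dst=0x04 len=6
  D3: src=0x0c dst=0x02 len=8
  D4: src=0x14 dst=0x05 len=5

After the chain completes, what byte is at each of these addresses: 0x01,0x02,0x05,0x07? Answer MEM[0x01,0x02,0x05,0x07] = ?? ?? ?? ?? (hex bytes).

  after D0: wrote 3B at 0x09 = 475b58
  after D1: wrote 3B at 0x0b = 90b647
  after D2: wrote 6B at 0x04 = 745998ebf4c5
  after D3: wrote 8B at 0x02 = b647fe745998ebf4
  after D4: wrote 5B at 0x05 = c50adfc912
query mem[0x01]=0xd6, mem[0x02]=0xb6, mem[0x05]=0xc5, mem[0x07]=0xdf

MEM[0x01,0x02,0x05,0x07] = d6 b6 c5 df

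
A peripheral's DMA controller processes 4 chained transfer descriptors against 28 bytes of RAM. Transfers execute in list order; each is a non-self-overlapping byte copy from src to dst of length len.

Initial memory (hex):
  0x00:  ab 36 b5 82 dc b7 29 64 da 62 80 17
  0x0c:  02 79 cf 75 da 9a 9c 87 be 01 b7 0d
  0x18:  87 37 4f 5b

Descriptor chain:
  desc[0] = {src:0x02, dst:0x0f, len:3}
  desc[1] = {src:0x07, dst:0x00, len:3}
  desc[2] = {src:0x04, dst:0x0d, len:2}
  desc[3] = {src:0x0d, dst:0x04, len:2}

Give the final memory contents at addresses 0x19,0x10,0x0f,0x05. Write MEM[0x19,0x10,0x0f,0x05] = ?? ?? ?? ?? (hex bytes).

MEM[0x19,0x10,0x0f,0x05] = 37 82 b5 b7

  after D0: wrote 3B at 0x0f = b582dc
  after D1: wrote 3B at 0x00 = 64da62
  after D2: wrote 2B at 0x0d = dcb7
  after D3: wrote 2B at 0x04 = dcb7
query mem[0x19]=0x37, mem[0x10]=0x82, mem[0x0f]=0xb5, mem[0x05]=0xb7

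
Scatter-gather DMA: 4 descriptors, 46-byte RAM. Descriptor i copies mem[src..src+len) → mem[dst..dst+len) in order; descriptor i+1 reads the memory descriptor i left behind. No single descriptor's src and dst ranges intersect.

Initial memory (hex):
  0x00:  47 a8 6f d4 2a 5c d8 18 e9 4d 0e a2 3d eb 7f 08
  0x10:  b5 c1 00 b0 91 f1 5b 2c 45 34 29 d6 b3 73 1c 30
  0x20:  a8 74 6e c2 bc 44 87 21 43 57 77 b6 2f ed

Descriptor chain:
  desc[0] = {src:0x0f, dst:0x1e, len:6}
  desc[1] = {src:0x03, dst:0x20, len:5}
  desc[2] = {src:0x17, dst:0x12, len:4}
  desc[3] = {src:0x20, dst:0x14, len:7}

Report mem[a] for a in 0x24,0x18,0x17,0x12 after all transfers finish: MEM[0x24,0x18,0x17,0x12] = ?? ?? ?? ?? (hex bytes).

[0] 0x0f->0x1e len=6 : 08 b5 c1 00 b0 91
[1] 0x03->0x20 len=5 : d4 2a 5c d8 18
[2] 0x17->0x12 len=4 : 2c 45 34 29
[3] 0x20->0x14 len=7 : d4 2a 5c d8 18 44 87
query mem[0x24]=0x18, mem[0x18]=0x18, mem[0x17]=0xd8, mem[0x12]=0x2c

MEM[0x24,0x18,0x17,0x12] = 18 18 d8 2c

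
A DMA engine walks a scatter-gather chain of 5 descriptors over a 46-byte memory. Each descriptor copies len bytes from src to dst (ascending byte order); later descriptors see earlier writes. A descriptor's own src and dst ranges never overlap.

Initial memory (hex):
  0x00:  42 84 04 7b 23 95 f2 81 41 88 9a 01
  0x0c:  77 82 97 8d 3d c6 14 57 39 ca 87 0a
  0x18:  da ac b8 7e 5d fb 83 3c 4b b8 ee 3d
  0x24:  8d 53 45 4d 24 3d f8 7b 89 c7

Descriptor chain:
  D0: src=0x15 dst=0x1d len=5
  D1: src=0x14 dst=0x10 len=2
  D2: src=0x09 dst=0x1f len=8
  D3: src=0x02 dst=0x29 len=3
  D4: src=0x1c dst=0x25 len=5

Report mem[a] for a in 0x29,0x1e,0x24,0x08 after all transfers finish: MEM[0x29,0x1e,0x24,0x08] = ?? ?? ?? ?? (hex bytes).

  after D0: wrote 5B at 0x1d = ca870adaac
  after D1: wrote 2B at 0x10 = 39ca
  after D2: wrote 8B at 0x1f = 889a017782978d39
  after D3: wrote 3B at 0x29 = 047b23
  after D4: wrote 5B at 0x25 = 5dca87889a
query mem[0x29]=0x9a, mem[0x1e]=0x87, mem[0x24]=0x97, mem[0x08]=0x41

MEM[0x29,0x1e,0x24,0x08] = 9a 87 97 41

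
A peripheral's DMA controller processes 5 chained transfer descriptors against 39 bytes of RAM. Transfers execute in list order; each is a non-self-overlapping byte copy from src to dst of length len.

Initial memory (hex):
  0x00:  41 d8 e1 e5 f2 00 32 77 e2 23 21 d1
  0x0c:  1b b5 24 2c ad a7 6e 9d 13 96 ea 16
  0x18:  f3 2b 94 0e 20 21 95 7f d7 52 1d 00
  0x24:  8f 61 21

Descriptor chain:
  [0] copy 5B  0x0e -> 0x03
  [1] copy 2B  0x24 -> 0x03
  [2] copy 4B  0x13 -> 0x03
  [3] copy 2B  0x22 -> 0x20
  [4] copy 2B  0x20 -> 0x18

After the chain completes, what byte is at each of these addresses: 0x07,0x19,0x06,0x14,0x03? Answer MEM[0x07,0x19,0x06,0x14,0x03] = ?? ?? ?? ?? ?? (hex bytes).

  after D0: wrote 5B at 0x03 = 242cada76e
  after D1: wrote 2B at 0x03 = 8f61
  after D2: wrote 4B at 0x03 = 9d1396ea
  after D3: wrote 2B at 0x20 = 1d00
  after D4: wrote 2B at 0x18 = 1d00
query mem[0x07]=0x6e, mem[0x19]=0x00, mem[0x06]=0xea, mem[0x14]=0x13, mem[0x03]=0x9d

MEM[0x07,0x19,0x06,0x14,0x03] = 6e 00 ea 13 9d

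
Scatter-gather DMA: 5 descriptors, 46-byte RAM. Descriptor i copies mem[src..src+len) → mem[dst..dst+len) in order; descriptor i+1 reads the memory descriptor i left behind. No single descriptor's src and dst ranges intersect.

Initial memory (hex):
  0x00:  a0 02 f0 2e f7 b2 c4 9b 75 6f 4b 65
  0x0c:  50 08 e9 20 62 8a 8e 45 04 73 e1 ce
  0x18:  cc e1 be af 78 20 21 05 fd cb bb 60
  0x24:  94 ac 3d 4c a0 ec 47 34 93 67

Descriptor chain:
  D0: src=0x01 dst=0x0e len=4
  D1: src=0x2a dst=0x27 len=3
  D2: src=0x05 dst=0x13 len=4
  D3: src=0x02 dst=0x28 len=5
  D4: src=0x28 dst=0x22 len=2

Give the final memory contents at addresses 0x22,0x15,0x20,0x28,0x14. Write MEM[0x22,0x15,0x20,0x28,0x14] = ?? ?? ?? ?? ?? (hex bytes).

#0 dst[0x0e+4] := {0x02,0xf0,0x2e,0xf7}
#1 dst[0x27+3] := {0x47,0x34,0x93}
#2 dst[0x13+4] := {0xb2,0xc4,0x9b,0x75}
#3 dst[0x28+5] := {0xf0,0x2e,0xf7,0xb2,0xc4}
#4 dst[0x22+2] := {0xf0,0x2e}
query mem[0x22]=0xf0, mem[0x15]=0x9b, mem[0x20]=0xfd, mem[0x28]=0xf0, mem[0x14]=0xc4

MEM[0x22,0x15,0x20,0x28,0x14] = f0 9b fd f0 c4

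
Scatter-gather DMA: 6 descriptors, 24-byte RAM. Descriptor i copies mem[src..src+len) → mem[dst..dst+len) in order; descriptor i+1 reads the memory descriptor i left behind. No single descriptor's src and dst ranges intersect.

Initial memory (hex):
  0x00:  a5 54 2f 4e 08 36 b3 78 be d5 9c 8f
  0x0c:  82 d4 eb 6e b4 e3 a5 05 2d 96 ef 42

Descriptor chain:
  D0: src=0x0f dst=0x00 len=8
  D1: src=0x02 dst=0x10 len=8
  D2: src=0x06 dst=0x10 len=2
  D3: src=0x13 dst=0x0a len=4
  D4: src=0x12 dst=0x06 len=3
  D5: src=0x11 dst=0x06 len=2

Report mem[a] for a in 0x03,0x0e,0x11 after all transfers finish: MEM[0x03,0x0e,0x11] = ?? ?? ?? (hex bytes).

#0 dst[0x00+8] := {0x6e,0xb4,0xe3,0xa5,0x05,0x2d,0x96,0xef}
#1 dst[0x10+8] := {0xe3,0xa5,0x05,0x2d,0x96,0xef,0xbe,0xd5}
#2 dst[0x10+2] := {0x96,0xef}
#3 dst[0x0a+4] := {0x2d,0x96,0xef,0xbe}
#4 dst[0x06+3] := {0x05,0x2d,0x96}
#5 dst[0x06+2] := {0xef,0x05}
query mem[0x03]=0xa5, mem[0x0e]=0xeb, mem[0x11]=0xef

MEM[0x03,0x0e,0x11] = a5 eb ef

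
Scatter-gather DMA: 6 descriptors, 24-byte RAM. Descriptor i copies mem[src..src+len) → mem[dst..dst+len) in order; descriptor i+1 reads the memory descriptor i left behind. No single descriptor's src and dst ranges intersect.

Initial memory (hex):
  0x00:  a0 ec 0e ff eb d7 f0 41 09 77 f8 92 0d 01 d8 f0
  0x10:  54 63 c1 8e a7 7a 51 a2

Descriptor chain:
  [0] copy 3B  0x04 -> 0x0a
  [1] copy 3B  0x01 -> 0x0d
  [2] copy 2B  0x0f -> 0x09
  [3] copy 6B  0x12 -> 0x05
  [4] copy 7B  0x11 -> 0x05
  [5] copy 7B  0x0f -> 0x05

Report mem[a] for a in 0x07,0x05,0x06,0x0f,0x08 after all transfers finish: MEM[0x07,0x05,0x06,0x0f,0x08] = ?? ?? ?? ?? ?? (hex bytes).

MEM[0x07,0x05,0x06,0x0f,0x08] = 63 ff 54 ff c1

[0] 0x04->0x0a len=3 : eb d7 f0
[1] 0x01->0x0d len=3 : ec 0e ff
[2] 0x0f->0x09 len=2 : ff 54
[3] 0x12->0x05 len=6 : c1 8e a7 7a 51 a2
[4] 0x11->0x05 len=7 : 63 c1 8e a7 7a 51 a2
[5] 0x0f->0x05 len=7 : ff 54 63 c1 8e a7 7a
query mem[0x07]=0x63, mem[0x05]=0xff, mem[0x06]=0x54, mem[0x0f]=0xff, mem[0x08]=0xc1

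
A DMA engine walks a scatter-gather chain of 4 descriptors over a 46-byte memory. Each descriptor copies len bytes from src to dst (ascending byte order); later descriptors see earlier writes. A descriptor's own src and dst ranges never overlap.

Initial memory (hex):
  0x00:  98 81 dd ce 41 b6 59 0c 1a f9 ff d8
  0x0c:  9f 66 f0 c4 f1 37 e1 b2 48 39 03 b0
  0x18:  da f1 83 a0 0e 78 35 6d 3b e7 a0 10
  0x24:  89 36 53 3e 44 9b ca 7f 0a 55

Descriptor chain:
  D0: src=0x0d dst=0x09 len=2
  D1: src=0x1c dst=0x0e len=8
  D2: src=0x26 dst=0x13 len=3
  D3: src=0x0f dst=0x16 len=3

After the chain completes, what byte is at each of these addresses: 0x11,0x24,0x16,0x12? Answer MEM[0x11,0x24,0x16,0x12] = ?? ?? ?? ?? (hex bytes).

[0] 0x0d->0x09 len=2 : 66 f0
[1] 0x1c->0x0e len=8 : 0e 78 35 6d 3b e7 a0 10
[2] 0x26->0x13 len=3 : 53 3e 44
[3] 0x0f->0x16 len=3 : 78 35 6d
query mem[0x11]=0x6d, mem[0x24]=0x89, mem[0x16]=0x78, mem[0x12]=0x3b

MEM[0x11,0x24,0x16,0x12] = 6d 89 78 3b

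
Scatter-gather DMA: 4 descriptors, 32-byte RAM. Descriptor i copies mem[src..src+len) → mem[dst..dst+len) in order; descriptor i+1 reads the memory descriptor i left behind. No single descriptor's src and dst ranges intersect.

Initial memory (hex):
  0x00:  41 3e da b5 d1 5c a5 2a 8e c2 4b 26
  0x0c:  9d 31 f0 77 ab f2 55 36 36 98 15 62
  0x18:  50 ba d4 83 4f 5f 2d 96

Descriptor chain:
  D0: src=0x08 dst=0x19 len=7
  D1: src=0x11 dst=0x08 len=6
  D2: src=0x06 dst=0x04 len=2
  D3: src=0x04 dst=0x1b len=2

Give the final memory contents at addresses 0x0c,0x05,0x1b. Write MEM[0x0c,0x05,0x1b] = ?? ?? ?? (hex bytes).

MEM[0x0c,0x05,0x1b] = 98 2a a5

D0: mem[0x19..0x1f] <- [8e c2 4b 26 9d 31 f0]
D1: mem[0x08..0x0d] <- [f2 55 36 36 98 15]
D2: mem[0x04..0x05] <- [a5 2a]
D3: mem[0x1b..0x1c] <- [a5 2a]
query mem[0x0c]=0x98, mem[0x05]=0x2a, mem[0x1b]=0xa5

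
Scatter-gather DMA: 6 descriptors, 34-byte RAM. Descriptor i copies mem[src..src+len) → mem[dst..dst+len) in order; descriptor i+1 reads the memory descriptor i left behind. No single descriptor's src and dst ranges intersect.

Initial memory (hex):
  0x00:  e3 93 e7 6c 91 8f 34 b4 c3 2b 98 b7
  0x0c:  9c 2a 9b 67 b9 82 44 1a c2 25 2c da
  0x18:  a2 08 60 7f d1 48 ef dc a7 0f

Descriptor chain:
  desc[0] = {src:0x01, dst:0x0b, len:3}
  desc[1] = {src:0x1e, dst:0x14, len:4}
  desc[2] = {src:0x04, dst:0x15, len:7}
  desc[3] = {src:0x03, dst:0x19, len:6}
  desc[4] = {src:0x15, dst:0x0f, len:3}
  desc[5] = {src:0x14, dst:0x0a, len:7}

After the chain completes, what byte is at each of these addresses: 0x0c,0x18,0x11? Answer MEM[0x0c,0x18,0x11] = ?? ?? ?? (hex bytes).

MEM[0x0c,0x18,0x11] = 8f b4 34

[0] 0x01->0x0b len=3 : 93 e7 6c
[1] 0x1e->0x14 len=4 : ef dc a7 0f
[2] 0x04->0x15 len=7 : 91 8f 34 b4 c3 2b 98
[3] 0x03->0x19 len=6 : 6c 91 8f 34 b4 c3
[4] 0x15->0x0f len=3 : 91 8f 34
[5] 0x14->0x0a len=7 : ef 91 8f 34 b4 6c 91
query mem[0x0c]=0x8f, mem[0x18]=0xb4, mem[0x11]=0x34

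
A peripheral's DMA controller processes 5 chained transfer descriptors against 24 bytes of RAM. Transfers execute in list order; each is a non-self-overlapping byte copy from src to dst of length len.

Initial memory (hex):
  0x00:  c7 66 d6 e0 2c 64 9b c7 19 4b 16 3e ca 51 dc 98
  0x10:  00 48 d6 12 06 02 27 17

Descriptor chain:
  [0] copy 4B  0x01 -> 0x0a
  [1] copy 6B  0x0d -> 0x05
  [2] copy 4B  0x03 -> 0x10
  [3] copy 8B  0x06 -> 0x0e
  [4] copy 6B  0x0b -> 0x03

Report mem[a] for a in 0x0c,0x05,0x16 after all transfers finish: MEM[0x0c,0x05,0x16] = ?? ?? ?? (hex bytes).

MEM[0x0c,0x05,0x16] = e0 2c 27

  after D0: wrote 4B at 0x0a = 66d6e02c
  after D1: wrote 6B at 0x05 = 2cdc980048d6
  after D2: wrote 4B at 0x10 = e02c2cdc
  after D3: wrote 8B at 0x0e = dc980048d6d6e02c
  after D4: wrote 6B at 0x03 = d6e02cdc9800
query mem[0x0c]=0xe0, mem[0x05]=0x2c, mem[0x16]=0x27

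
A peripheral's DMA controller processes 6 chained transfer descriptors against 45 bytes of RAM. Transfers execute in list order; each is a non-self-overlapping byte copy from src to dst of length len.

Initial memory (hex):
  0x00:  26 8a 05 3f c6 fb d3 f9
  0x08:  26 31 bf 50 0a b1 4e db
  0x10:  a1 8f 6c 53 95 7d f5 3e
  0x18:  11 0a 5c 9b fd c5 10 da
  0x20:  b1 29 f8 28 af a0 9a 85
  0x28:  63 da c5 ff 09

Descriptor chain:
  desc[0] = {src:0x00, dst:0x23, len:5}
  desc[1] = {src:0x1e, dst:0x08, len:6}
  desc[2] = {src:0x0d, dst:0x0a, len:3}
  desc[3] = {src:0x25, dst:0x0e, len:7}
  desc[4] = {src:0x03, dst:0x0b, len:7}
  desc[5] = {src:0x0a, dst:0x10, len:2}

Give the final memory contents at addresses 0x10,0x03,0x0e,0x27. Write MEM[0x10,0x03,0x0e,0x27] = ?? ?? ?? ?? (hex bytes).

  after D0: wrote 5B at 0x23 = 268a053fc6
  after D1: wrote 6B at 0x08 = 10dab129f826
  after D2: wrote 3B at 0x0a = 264edb
  after D3: wrote 7B at 0x0e = 053fc663dac5ff
  after D4: wrote 7B at 0x0b = 3fc6fbd3f910da
  after D5: wrote 2B at 0x10 = 263f
query mem[0x10]=0x26, mem[0x03]=0x3f, mem[0x0e]=0xd3, mem[0x27]=0xc6

MEM[0x10,0x03,0x0e,0x27] = 26 3f d3 c6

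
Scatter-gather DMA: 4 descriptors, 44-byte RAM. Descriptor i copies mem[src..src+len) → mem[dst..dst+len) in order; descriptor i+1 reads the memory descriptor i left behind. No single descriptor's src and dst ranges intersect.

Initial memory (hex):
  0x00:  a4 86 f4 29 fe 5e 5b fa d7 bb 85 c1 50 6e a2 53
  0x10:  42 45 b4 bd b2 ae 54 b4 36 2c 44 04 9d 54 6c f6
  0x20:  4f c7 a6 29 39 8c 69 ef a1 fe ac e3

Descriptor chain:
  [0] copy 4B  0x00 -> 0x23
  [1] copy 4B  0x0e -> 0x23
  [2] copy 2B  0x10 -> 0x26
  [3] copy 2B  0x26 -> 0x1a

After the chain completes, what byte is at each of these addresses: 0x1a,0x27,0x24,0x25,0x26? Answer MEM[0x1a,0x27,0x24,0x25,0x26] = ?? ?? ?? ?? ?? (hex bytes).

MEM[0x1a,0x27,0x24,0x25,0x26] = 42 45 53 42 42

[0] 0x00->0x23 len=4 : a4 86 f4 29
[1] 0x0e->0x23 len=4 : a2 53 42 45
[2] 0x10->0x26 len=2 : 42 45
[3] 0x26->0x1a len=2 : 42 45
query mem[0x1a]=0x42, mem[0x27]=0x45, mem[0x24]=0x53, mem[0x25]=0x42, mem[0x26]=0x42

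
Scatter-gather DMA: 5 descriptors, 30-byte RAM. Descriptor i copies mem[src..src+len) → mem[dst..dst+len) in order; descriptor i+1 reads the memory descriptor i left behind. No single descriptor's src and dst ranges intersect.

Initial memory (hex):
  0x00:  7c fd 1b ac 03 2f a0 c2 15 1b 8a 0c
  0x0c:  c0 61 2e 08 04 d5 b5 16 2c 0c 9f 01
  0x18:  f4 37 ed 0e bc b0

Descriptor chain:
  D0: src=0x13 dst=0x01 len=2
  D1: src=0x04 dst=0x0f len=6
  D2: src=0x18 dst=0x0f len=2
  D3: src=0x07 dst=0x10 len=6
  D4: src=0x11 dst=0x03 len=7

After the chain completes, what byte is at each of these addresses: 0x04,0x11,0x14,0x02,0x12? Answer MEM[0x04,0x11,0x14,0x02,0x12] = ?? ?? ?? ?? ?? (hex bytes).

MEM[0x04,0x11,0x14,0x02,0x12] = 1b 15 0c 2c 1b

D0: mem[0x01..0x02] <- [16 2c]
D1: mem[0x0f..0x14] <- [03 2f a0 c2 15 1b]
D2: mem[0x0f..0x10] <- [f4 37]
D3: mem[0x10..0x15] <- [c2 15 1b 8a 0c c0]
D4: mem[0x03..0x09] <- [15 1b 8a 0c c0 9f 01]
query mem[0x04]=0x1b, mem[0x11]=0x15, mem[0x14]=0x0c, mem[0x02]=0x2c, mem[0x12]=0x1b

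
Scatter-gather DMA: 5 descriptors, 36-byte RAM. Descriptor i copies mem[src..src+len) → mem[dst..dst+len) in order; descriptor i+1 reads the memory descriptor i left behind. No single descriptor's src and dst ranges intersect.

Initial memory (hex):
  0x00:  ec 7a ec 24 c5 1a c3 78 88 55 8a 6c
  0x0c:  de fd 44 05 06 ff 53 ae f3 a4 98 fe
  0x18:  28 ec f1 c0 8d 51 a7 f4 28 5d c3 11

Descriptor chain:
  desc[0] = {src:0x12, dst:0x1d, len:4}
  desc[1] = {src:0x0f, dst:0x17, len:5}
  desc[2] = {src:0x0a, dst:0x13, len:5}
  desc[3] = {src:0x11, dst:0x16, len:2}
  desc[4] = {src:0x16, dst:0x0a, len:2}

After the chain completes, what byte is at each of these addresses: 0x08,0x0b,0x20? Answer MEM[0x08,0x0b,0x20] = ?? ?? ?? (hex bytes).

MEM[0x08,0x0b,0x20] = 88 53 a4

#0 dst[0x1d+4] := {0x53,0xae,0xf3,0xa4}
#1 dst[0x17+5] := {0x05,0x06,0xff,0x53,0xae}
#2 dst[0x13+5] := {0x8a,0x6c,0xde,0xfd,0x44}
#3 dst[0x16+2] := {0xff,0x53}
#4 dst[0x0a+2] := {0xff,0x53}
query mem[0x08]=0x88, mem[0x0b]=0x53, mem[0x20]=0xa4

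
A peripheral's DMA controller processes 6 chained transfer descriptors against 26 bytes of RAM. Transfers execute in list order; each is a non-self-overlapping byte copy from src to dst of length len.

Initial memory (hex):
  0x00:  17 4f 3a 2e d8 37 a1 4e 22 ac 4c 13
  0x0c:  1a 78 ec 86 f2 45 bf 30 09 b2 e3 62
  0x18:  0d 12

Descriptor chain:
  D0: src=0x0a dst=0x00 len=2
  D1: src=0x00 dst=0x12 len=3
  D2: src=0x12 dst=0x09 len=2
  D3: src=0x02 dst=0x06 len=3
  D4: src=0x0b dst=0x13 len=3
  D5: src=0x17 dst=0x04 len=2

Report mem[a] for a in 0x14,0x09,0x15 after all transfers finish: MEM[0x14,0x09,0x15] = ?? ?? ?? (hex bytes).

  after D0: wrote 2B at 0x00 = 4c13
  after D1: wrote 3B at 0x12 = 4c133a
  after D2: wrote 2B at 0x09 = 4c13
  after D3: wrote 3B at 0x06 = 3a2ed8
  after D4: wrote 3B at 0x13 = 131a78
  after D5: wrote 2B at 0x04 = 620d
query mem[0x14]=0x1a, mem[0x09]=0x4c, mem[0x15]=0x78

MEM[0x14,0x09,0x15] = 1a 4c 78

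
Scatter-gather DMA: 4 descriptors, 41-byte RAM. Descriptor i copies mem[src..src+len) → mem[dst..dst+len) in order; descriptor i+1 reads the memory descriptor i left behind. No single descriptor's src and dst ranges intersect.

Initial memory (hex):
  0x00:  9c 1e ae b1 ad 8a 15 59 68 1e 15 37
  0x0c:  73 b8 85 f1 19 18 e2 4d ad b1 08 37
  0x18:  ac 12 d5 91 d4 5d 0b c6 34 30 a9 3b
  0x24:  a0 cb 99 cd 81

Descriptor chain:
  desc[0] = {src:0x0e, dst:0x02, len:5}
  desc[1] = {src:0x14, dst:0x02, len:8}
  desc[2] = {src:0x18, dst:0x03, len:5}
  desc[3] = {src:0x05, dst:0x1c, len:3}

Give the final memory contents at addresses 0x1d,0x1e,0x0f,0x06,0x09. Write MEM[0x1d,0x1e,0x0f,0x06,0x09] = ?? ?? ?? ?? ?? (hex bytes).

[0] 0x0e->0x02 len=5 : 85 f1 19 18 e2
[1] 0x14->0x02 len=8 : ad b1 08 37 ac 12 d5 91
[2] 0x18->0x03 len=5 : ac 12 d5 91 d4
[3] 0x05->0x1c len=3 : d5 91 d4
query mem[0x1d]=0x91, mem[0x1e]=0xd4, mem[0x0f]=0xf1, mem[0x06]=0x91, mem[0x09]=0x91

MEM[0x1d,0x1e,0x0f,0x06,0x09] = 91 d4 f1 91 91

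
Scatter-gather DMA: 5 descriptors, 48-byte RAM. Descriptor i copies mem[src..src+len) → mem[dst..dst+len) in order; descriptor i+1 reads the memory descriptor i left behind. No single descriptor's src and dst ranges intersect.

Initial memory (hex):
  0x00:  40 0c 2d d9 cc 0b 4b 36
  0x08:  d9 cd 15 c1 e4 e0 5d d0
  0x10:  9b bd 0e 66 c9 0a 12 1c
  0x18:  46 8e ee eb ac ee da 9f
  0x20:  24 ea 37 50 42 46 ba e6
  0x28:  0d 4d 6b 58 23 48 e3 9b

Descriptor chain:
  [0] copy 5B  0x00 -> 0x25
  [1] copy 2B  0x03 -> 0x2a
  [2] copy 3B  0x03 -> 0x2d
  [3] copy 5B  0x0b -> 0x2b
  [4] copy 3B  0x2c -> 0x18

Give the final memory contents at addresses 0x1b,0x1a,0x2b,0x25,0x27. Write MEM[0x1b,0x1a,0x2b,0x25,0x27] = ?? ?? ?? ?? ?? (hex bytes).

MEM[0x1b,0x1a,0x2b,0x25,0x27] = eb 5d c1 40 2d

#0 dst[0x25+5] := {0x40,0x0c,0x2d,0xd9,0xcc}
#1 dst[0x2a+2] := {0xd9,0xcc}
#2 dst[0x2d+3] := {0xd9,0xcc,0x0b}
#3 dst[0x2b+5] := {0xc1,0xe4,0xe0,0x5d,0xd0}
#4 dst[0x18+3] := {0xe4,0xe0,0x5d}
query mem[0x1b]=0xeb, mem[0x1a]=0x5d, mem[0x2b]=0xc1, mem[0x25]=0x40, mem[0x27]=0x2d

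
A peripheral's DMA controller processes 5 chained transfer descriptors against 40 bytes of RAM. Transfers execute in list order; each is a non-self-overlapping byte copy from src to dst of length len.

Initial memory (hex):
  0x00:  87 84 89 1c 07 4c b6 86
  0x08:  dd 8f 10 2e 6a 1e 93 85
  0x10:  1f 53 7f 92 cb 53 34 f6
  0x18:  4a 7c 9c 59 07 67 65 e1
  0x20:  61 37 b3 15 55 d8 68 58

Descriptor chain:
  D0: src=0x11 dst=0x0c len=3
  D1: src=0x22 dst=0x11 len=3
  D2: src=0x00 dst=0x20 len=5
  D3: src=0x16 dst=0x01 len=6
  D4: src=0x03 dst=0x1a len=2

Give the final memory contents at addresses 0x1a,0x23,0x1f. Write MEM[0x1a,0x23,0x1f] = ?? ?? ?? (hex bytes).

[0] 0x11->0x0c len=3 : 53 7f 92
[1] 0x22->0x11 len=3 : b3 15 55
[2] 0x00->0x20 len=5 : 87 84 89 1c 07
[3] 0x16->0x01 len=6 : 34 f6 4a 7c 9c 59
[4] 0x03->0x1a len=2 : 4a 7c
query mem[0x1a]=0x4a, mem[0x23]=0x1c, mem[0x1f]=0xe1

MEM[0x1a,0x23,0x1f] = 4a 1c e1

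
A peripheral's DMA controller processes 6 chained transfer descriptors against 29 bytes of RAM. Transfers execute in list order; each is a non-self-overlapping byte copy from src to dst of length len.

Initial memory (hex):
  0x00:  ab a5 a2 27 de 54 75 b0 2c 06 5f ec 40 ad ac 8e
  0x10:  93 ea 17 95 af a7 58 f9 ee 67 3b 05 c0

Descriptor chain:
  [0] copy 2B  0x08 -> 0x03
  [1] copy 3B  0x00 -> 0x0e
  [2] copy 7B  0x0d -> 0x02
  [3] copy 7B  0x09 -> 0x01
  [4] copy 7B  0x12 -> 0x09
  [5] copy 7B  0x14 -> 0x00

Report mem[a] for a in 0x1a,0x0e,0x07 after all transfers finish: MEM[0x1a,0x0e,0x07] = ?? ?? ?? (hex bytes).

  after D0: wrote 2B at 0x03 = 2c06
  after D1: wrote 3B at 0x0e = aba5a2
  after D2: wrote 7B at 0x02 = adaba5a2ea1795
  after D3: wrote 7B at 0x01 = 065fec40adaba5
  after D4: wrote 7B at 0x09 = 1795afa758f9ee
  after D5: wrote 7B at 0x00 = afa758f9ee673b
query mem[0x1a]=0x3b, mem[0x0e]=0xf9, mem[0x07]=0xa5

MEM[0x1a,0x0e,0x07] = 3b f9 a5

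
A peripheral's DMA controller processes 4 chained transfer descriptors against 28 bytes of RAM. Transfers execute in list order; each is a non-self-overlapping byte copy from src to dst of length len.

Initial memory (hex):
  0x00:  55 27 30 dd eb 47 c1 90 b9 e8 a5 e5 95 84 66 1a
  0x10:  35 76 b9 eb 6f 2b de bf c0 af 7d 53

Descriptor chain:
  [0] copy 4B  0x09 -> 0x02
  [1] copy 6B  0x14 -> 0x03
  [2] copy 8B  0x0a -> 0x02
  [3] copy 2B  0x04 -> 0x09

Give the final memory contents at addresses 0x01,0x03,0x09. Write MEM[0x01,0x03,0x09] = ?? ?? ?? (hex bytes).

#0 dst[0x02+4] := {0xe8,0xa5,0xe5,0x95}
#1 dst[0x03+6] := {0x6f,0x2b,0xde,0xbf,0xc0,0xaf}
#2 dst[0x02+8] := {0xa5,0xe5,0x95,0x84,0x66,0x1a,0x35,0x76}
#3 dst[0x09+2] := {0x95,0x84}
query mem[0x01]=0x27, mem[0x03]=0xe5, mem[0x09]=0x95

MEM[0x01,0x03,0x09] = 27 e5 95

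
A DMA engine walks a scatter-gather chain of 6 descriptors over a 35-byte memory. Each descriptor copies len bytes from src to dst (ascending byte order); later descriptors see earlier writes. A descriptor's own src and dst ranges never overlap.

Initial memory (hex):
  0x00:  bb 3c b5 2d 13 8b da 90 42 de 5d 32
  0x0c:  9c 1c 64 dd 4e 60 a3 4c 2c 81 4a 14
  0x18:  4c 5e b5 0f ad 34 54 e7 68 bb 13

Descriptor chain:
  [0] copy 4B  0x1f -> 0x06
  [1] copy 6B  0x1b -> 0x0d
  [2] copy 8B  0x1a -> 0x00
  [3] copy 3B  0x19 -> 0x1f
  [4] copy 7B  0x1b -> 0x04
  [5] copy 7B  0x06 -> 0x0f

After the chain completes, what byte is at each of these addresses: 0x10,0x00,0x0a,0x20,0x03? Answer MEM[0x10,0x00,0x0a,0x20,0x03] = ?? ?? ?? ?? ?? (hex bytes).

  after D0: wrote 4B at 0x06 = e768bb13
  after D1: wrote 6B at 0x0d = 0fad3454e768
  after D2: wrote 8B at 0x00 = b50fad3454e768bb
  after D3: wrote 3B at 0x1f = 5eb50f
  after D4: wrote 7B at 0x04 = 0fad34545eb50f
  after D5: wrote 7B at 0x0f = 34545eb50f329c
query mem[0x10]=0x54, mem[0x00]=0xb5, mem[0x0a]=0x0f, mem[0x20]=0xb5, mem[0x03]=0x34

MEM[0x10,0x00,0x0a,0x20,0x03] = 54 b5 0f b5 34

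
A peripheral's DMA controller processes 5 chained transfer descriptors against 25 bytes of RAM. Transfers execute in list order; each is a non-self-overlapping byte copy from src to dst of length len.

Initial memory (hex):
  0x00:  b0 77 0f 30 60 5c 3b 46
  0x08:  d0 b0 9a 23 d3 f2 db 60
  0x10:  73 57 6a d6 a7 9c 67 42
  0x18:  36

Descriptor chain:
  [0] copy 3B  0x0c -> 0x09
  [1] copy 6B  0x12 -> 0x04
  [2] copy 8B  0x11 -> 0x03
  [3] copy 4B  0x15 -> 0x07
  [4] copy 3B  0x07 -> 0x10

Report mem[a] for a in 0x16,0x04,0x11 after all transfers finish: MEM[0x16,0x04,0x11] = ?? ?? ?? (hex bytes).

MEM[0x16,0x04,0x11] = 67 6a 67

  after D0: wrote 3B at 0x09 = d3f2db
  after D1: wrote 6B at 0x04 = 6ad6a79c6742
  after D2: wrote 8B at 0x03 = 576ad6a79c674236
  after D3: wrote 4B at 0x07 = 9c674236
  after D4: wrote 3B at 0x10 = 9c6742
query mem[0x16]=0x67, mem[0x04]=0x6a, mem[0x11]=0x67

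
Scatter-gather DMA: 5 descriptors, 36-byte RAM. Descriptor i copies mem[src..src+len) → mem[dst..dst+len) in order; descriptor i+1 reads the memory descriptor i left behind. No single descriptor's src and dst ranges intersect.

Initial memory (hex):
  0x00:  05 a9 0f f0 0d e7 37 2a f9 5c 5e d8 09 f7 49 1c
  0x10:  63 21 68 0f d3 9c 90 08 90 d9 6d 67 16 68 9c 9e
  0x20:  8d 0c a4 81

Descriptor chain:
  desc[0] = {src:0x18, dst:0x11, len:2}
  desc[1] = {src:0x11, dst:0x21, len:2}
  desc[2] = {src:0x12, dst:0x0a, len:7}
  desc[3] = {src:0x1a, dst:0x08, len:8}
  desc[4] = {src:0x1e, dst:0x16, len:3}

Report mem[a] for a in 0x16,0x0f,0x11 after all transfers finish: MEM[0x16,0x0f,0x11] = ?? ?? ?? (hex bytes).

MEM[0x16,0x0f,0x11] = 9c 90 90

D0: mem[0x11..0x12] <- [90 d9]
D1: mem[0x21..0x22] <- [90 d9]
D2: mem[0x0a..0x10] <- [d9 0f d3 9c 90 08 90]
D3: mem[0x08..0x0f] <- [6d 67 16 68 9c 9e 8d 90]
D4: mem[0x16..0x18] <- [9c 9e 8d]
query mem[0x16]=0x9c, mem[0x0f]=0x90, mem[0x11]=0x90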